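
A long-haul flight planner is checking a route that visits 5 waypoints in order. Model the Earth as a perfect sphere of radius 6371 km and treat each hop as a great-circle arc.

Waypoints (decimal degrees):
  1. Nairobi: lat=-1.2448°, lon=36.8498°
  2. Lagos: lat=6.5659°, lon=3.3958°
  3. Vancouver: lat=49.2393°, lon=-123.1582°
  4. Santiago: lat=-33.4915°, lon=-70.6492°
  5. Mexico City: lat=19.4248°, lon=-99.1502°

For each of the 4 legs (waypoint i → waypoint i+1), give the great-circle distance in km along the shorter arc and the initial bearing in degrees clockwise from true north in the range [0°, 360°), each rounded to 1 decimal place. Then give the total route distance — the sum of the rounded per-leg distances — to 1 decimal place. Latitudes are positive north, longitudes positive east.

Leg 1: φ1=-0.0217259, φ2=0.1145966, Δφ=0.1363224, Δλ=-0.5838824 rad; a=sin²(Δφ/2)+cosφ1·cosφ2·sin²(Δλ/2)=0.0869116823; c=2·atan2(√a, √(1-a))=0.598508900; dist=6371·c=3813.100 ≈ 3813.1 km; running total=3813.1 km
Leg 1 bearing: y=sinΔλ·cosφ2=-0.54765156, x=cosφ1·sinφ2-sinφ1·cosφ2·cosΔλ=0.13232513; θ=atan2(y, x)=-76.4164° <0 so +360° → 283.5836° ≈ 283.6°
Leg 2: φ1=0.1145966, φ2=0.8593879, Δφ=0.7447913, Δλ=-2.2087840 rad; a=sin²(Δφ/2)+cosφ1·cosφ2·sin²(Δλ/2)=0.6498469868; c=2·atan2(√a, √(1-a))=1.875168194; dist=6371·c=11946.697 ≈ 11946.7 km; running total=15759.8 km
Leg 2 bearing: y=sinΔλ·cosφ2=-0.52447287, x=cosφ1·sinφ2-sinφ1·cosφ2·cosΔλ=0.79693898; θ=atan2(y, x)=-33.3493° <0 so +360° → 326.6507° ≈ 326.7°
Leg 3: φ1=0.8593879, φ2=-0.5845369, Δφ=-1.4439249, Δλ=0.9164549 rad; a=sin²(Δφ/2)+cosφ1·cosφ2·sin²(Δλ/2)=0.5432826485; c=2·atan2(√a, √(1-a))=1.657470104; dist=6371·c=10559.742 ≈ 10559.7 km; running total=26319.5 km
Leg 3 bearing: y=sinΔλ·cosφ2=0.66171080, x=cosφ1·sinφ2-sinφ1·cosφ2·cosΔλ=-0.74474511; θ=atan2(y, x)=138.3787° ≈ 138.4°
Leg 4: φ1=-0.5845369, φ2=0.3390267, Δφ=0.9235637, Δλ=-0.4974363 rad; a=sin²(Δφ/2)+cosφ1·cosφ2·sin²(Δλ/2)=0.2461677489; c=2·atan2(√a, √(1-a))=1.038324503; dist=6371·c=6615.165 ≈ 6615.2 km; running total=32934.7 km
Leg 4 bearing: y=sinΔλ·cosφ2=-0.45001277, x=cosφ1·sinφ2-sinφ1·cosφ2·cosΔλ=0.73468718; θ=atan2(y, x)=-31.4884° <0 so +360° → 328.5116° ≈ 328.5°

Leg 1: dist=3813.1 km, bearing=283.6°
Leg 2: dist=11946.7 km, bearing=326.7°
Leg 3: dist=10559.7 km, bearing=138.4°
Leg 4: dist=6615.2 km, bearing=328.5°
Total: 32934.7 km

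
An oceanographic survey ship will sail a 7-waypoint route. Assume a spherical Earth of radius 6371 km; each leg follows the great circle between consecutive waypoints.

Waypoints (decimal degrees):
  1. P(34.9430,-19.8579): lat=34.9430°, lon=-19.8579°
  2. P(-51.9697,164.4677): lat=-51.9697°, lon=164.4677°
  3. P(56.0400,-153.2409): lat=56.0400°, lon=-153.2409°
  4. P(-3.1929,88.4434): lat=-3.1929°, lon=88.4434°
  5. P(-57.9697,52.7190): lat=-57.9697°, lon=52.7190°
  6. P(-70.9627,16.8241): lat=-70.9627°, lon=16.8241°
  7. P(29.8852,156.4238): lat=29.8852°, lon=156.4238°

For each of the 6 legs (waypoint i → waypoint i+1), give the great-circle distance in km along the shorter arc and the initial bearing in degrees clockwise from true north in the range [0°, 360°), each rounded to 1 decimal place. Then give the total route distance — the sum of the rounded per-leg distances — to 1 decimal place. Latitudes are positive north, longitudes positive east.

Leg 1: dist=18090.8 km, bearing=189.0°
Leg 2: dist=12620.6 km, bearing=24.2°
Leg 3: dist=12020.7 km, bearing=292.4°
Leg 4: dist=6838.8 km, bearing=200.6°
Leg 5: dist=2189.1 km, bearing=214.6°
Leg 6: dist=14827.2 km, bearing=129.4°
Total: 66587.2 km

Leg 1: φ1=0.6098704, φ2=-0.9070424, Δφ=-1.5169128, Δλ=3.2170886 rad; a=sin²(Δφ/2)+cosφ1·cosφ2·sin²(Δλ/2)=0.9773649467; c=2·atan2(√a, √(1-a))=2.839546781; dist=6371·c=18090.753 ≈ 18090.8 km; running total=18090.8 km
Leg 1 bearing: y=sinΔλ·cosφ2=-0.04646724, x=cosφ1·sinφ2-sinφ1·cosφ2·cosΔλ=-0.29382244; θ=atan2(y, x)=-171.0133° <0 so +360° → 188.9867° ≈ 189.0°
Leg 2: φ1=-0.9070424, φ2=0.9780825, Δφ=1.8851249, Δλ=-5.5450611 rad; a=sin²(Δφ/2)+cosφ1·cosφ2·sin²(Δλ/2)=0.6993745796; c=2·atan2(√a, √(1-a))=1.980948800; dist=6371·c=12620.625 ≈ 12620.6 km; running total=30711.4 km
Leg 2 bearing: y=sinΔλ·cosφ2=0.37589219, x=cosφ1·sinφ2-sinφ1·cosφ2·cosΔλ=0.83648322; θ=atan2(y, x)=24.1978° ≈ 24.2°
Leg 3: φ1=0.9780825, φ2=-0.0557266, Δφ=-1.0338091, Δλ=4.2181868 rad; a=sin²(Δφ/2)+cosφ1·cosφ2·sin²(Δλ/2)=0.6553765197; c=2·atan2(√a, √(1-a))=1.886781521; dist=6371·c=12020.685 ≈ 12020.7 km; running total=42732.1 km
Leg 3 bearing: y=sinΔλ·cosφ2=-0.87898083, x=cosφ1·sinφ2-sinφ1·cosφ2·cosΔλ=0.36169774; θ=atan2(y, x)=-67.6330° <0 so +360° → 292.3670° ≈ 292.4°
Leg 4: φ1=-0.0557266, φ2=-1.0117621, Δφ=-0.9560355, Δλ=-0.6235084 rad; a=sin²(Δφ/2)+cosφ1·cosφ2·sin²(Δλ/2)=0.2614392997; c=2·atan2(√a, √(1-a))=1.073420001; dist=6371·c=6838.759 ≈ 6838.8 km; running total=49570.9 km
Leg 4 bearing: y=sinΔλ·cosφ2=-0.30967478, x=cosφ1·sinφ2-sinφ1·cosφ2·cosΔλ=-0.82246988; θ=atan2(y, x)=-159.3677° <0 so +360° → 200.6323° ≈ 200.6°
Leg 5: φ1=-1.0117621, φ2=-1.2385328, Δφ=-0.2267706, Δλ=-0.6264842 rad; a=sin²(Δφ/2)+cosφ1·cosφ2·sin²(Δλ/2)=0.0292278521; c=2·atan2(√a, √(1-a))=0.343611012; dist=6371·c=2189.146 ≈ 2189.1 km; running total=51760.0 km
Leg 5 bearing: y=sinΔλ·cosφ2=-0.19124154, x=cosφ1·sinφ2-sinφ1·cosφ2·cosΔλ=-0.27734638; θ=atan2(y, x)=-145.4122° <0 so +360° → 214.5878° ≈ 214.6°
Leg 6: φ1=-1.2385328, φ2=0.5215951, Δφ=1.7601279, Δλ=2.4364744 rad; a=sin²(Δφ/2)+cosφ1·cosφ2·sin²(Δλ/2)=0.8431906447; c=2·atan2(√a, √(1-a))=2.327297681; dist=6371·c=14827.214 ≈ 14827.2 km; running total=66587.2 km
Leg 6 bearing: y=sinΔλ·cosφ2=0.56193993, x=cosφ1·sinφ2-sinφ1·cosφ2·cosΔλ=-0.46163215; θ=atan2(y, x)=129.4030° ≈ 129.4°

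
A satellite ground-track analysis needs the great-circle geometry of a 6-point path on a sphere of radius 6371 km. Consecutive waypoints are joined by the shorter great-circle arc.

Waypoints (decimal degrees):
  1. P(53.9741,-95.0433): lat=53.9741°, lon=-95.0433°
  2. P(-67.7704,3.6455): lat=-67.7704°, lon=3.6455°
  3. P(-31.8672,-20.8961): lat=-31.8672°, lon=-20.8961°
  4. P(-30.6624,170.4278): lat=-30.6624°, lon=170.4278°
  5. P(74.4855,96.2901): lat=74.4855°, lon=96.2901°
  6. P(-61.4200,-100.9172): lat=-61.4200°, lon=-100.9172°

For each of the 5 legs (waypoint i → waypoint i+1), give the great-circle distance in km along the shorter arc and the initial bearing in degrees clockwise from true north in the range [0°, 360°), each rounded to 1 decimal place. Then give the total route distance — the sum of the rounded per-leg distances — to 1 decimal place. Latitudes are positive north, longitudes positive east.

Leg 1: φ1=0.9420258, φ2=-1.1828166, Δφ=-2.1248424, Δλ=1.7224445 rad; a=sin²(Δφ/2)+cosφ1·cosφ2·sin²(Δλ/2)=0.8911274198; c=2·atan2(√a, √(1-a))=2.469073529; dist=6371·c=15730.467 ≈ 15730.5 km; running total=15730.5 km
Leg 1 bearing: y=sinΔλ·cosφ2=0.37397725, x=cosφ1·sinφ2-sinφ1·cosφ2·cosΔλ=-0.49821519; θ=atan2(y, x)=143.1069° ≈ 143.1°
Leg 2: φ1=-1.1828166, φ2=-0.5561876, Δφ=0.6266291, Δλ=-0.4283317 rad; a=sin²(Δφ/2)+cosφ1·cosφ2·sin²(Δλ/2)=0.1095085304; c=2·atan2(√a, √(1-a))=0.674558225; dist=6371·c=4297.610 ≈ 4297.6 km; running total=20028.1 km
Leg 2 bearing: y=sinΔλ·cosφ2=-0.35274922, x=cosφ1·sinφ2-sinφ1·cosφ2·cosΔλ=0.51539658; θ=atan2(y, x)=-34.3886° <0 so +360° → 325.6114° ≈ 325.6°
Leg 3: φ1=-0.5561876, φ2=-0.5351598, Δφ=0.0210277, Δλ=3.3392320 rad; a=sin²(Δφ/2)+cosφ1·cosφ2·sin²(Δλ/2)=0.7235344351; c=2·atan2(√a, √(1-a))=2.034282135; dist=6371·c=12960.411 ≈ 12960.4 km; running total=32988.5 km
Leg 3 bearing: y=sinΔλ·cosφ2=-0.16890219, x=cosφ1·sinφ2-sinφ1·cosφ2·cosΔλ=-0.87840849; θ=atan2(y, x)=-169.1159° <0 so +360° → 190.8841° ≈ 190.9°
Leg 4: φ1=-0.5351598, φ2=1.3000172, Δφ=1.8351771, Δλ=-1.2939470 rad; a=sin²(Δφ/2)+cosφ1·cosφ2·sin²(Δλ/2)=0.7142540552; c=2·atan2(√a, √(1-a))=2.013637292; dist=6371·c=12828.883 ≈ 12828.9 km; running total=45817.4 km
Leg 4 bearing: y=sinΔλ·cosφ2=-0.25729688, x=cosφ1·sinφ2-sinφ1·cosφ2·cosΔλ=0.86612881; θ=atan2(y, x)=-16.5449° <0 so +360° → 343.4551° ≈ 343.5°
Leg 5: φ1=1.3000172, φ2=-1.0719812, Δφ=-2.3719984, Δλ=-3.4419167 rad; a=sin²(Δφ/2)+cosφ1·cosφ2·sin²(Δλ/2)=0.9841924410; c=2·atan2(√a, √(1-a))=2.889469181; dist=6371·c=18408.808 ≈ 18408.8 km; running total=64226.2 km
Leg 5 bearing: y=sinΔλ·cosφ2=0.14152062, x=cosφ1·sinφ2-sinφ1·cosφ2·cosΔλ=0.20543279; θ=atan2(y, x)=34.5626° ≈ 34.6°

Leg 1: dist=15730.5 km, bearing=143.1°
Leg 2: dist=4297.6 km, bearing=325.6°
Leg 3: dist=12960.4 km, bearing=190.9°
Leg 4: dist=12828.9 km, bearing=343.5°
Leg 5: dist=18408.8 km, bearing=34.6°
Total: 64226.2 km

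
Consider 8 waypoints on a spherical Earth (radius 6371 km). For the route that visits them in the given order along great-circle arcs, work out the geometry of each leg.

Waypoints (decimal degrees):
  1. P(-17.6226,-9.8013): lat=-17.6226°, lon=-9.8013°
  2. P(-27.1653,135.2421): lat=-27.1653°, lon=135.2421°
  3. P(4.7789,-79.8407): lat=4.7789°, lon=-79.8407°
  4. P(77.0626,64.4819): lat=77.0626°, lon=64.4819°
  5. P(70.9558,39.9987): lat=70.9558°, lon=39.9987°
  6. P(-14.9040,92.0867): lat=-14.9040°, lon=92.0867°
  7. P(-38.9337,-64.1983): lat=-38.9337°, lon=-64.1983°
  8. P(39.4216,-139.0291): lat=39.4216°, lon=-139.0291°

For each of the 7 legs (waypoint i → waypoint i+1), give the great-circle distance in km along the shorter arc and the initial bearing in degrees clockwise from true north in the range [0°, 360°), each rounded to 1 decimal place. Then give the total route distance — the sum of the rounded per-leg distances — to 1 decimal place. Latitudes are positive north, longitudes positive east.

Leg 1: φ1=-0.3075724, φ2=-0.4741239, Δφ=-0.1665515, Δλ=2.5314849 rad; a=sin²(Δφ/2)+cosφ1·cosφ2·sin²(Δλ/2)=0.7783696750; c=2·atan2(√a, √(1-a))=2.161251696; dist=6371·c=13769.335 ≈ 13769.3 km; running total=13769.3 km
Leg 1 bearing: y=sinΔλ·cosφ2=0.50975478, x=cosφ1·sinφ2-sinφ1·cosφ2·cosΔλ=-0.65588975; θ=atan2(y, x)=142.1458° ≈ 142.1°
Leg 2: φ1=-0.4741239, φ2=0.0834075, Δφ=0.5575315, Δλ=-3.7539030 rad; a=sin²(Δφ/2)+cosφ1·cosφ2·sin²(Δλ/2)=0.8817804927; c=2·atan2(√a, √(1-a))=2.439606223; dist=6371·c=15542.731 ≈ 15542.7 km; running total=29312.0 km
Leg 2 bearing: y=sinΔλ·cosφ2=0.57276153, x=cosφ1·sinφ2-sinφ1·cosφ2·cosΔλ=-0.29819264; θ=atan2(y, x)=117.5025° ≈ 117.5°
Leg 3: φ1=0.0834075, φ2=1.3449961, Δφ=1.2615886, Δλ=2.5189046 rad; a=sin²(Δφ/2)+cosφ1·cosφ2·sin²(Δλ/2)=0.5500188277; c=2·atan2(√a, √(1-a))=1.671001593; dist=6371·c=10645.951 ≈ 10646.0 km; running total=39958.0 km
Leg 3 bearing: y=sinΔλ·cosφ2=0.13057518, x=cosφ1·sinφ2-sinφ1·cosφ2·cosΔλ=0.98637852; θ=atan2(y, x)=7.5409° ≈ 7.5°
Leg 4: φ1=1.3449961, φ2=1.2384123, Δφ=-0.1065838, Δλ=-0.4273125 rad; a=sin²(Δφ/2)+cosφ1·cosφ2·sin²(Δλ/2)=0.0061217215; c=2·atan2(√a, √(1-a))=0.156642961; dist=6371·c=997.972 ≈ 998.0 km; running total=40956.0 km
Leg 4 bearing: y=sinΔλ·cosφ2=-0.13522629, x=cosφ1·sinφ2-sinφ1·cosφ2·cosΔλ=-0.07778712; θ=atan2(y, x)=-119.9091° <0 so +360° → 240.0909° ≈ 240.1°
Leg 5: φ1=1.2384123, φ2=-0.2601239, Δφ=-1.4985362, Δλ=0.9091071 rad; a=sin²(Δφ/2)+cosφ1·cosφ2·sin²(Δλ/2)=0.5246871547; c=2·atan2(√a, √(1-a))=1.620190719; dist=6371·c=10322.235 ≈ 10322.2 km; running total=51278.2 km
Leg 5 bearing: y=sinΔλ·cosφ2=0.76241347, x=cosφ1·sinφ2-sinφ1·cosφ2·cosΔλ=-0.64520375; θ=atan2(y, x)=130.2401° ≈ 130.2°
Leg 6: φ1=-0.2601239, φ2=-0.6795213, Δφ=-0.4193974, Δλ=-2.7276878 rad; a=sin²(Δφ/2)+cosφ1·cosφ2·sin²(Δλ/2)=0.7632993163; c=2·atan2(√a, √(1-a))=2.125390839; dist=6371·c=13540.865 ≈ 13540.9 km; running total=64819.1 km
Leg 6 bearing: y=sinΔλ·cosφ2=-0.31285105, x=cosφ1·sinφ2-sinφ1·cosφ2·cosΔλ=-0.79045436; θ=atan2(y, x)=-158.4070° <0 so +360° → 201.5930° ≈ 201.6°
Leg 7: φ1=-0.6795213, φ2=0.6880367, Δφ=1.3675580, Δλ=-1.3060438 rad; a=sin²(Δφ/2)+cosφ1·cosφ2·sin²(Δλ/2)=0.6209111654; c=2·atan2(√a, √(1-a))=1.815039811; dist=6371·c=11563.619 ≈ 11563.6 km; running total=76382.7 km
Leg 7 bearing: y=sinΔλ·cosφ2=-0.74557844, x=cosφ1·sinφ2-sinφ1·cosφ2·cosΔλ=0.62099496; θ=atan2(y, x)=-50.2090° <0 so +360° → 309.7910° ≈ 309.8°

Leg 1: dist=13769.3 km, bearing=142.1°
Leg 2: dist=15542.7 km, bearing=117.5°
Leg 3: dist=10646.0 km, bearing=7.5°
Leg 4: dist=998.0 km, bearing=240.1°
Leg 5: dist=10322.2 km, bearing=130.2°
Leg 6: dist=13540.9 km, bearing=201.6°
Leg 7: dist=11563.6 km, bearing=309.8°
Total: 76382.7 km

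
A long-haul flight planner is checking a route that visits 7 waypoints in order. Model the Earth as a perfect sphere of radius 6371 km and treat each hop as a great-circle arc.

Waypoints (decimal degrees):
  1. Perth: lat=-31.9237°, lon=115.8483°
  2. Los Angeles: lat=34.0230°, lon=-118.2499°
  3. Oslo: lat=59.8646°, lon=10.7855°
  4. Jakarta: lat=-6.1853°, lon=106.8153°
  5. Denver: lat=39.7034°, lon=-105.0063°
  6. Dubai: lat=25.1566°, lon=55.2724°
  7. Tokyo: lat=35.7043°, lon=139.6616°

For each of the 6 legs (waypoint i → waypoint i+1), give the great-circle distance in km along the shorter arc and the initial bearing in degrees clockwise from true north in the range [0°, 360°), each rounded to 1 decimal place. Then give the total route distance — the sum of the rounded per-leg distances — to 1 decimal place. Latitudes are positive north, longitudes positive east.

Leg 1: dist=15022.8 km, bearing=72.0°
Leg 2: dist=8582.3 km, bearing=23.6°
Leg 3: dist=10938.6 km, bearing=87.9°
Leg 4: dist=15117.1 km, bearing=35.7°
Leg 5: dist=12518.4 km, bearing=19.3°
Leg 6: dist=7932.7 km, bearing=58.5°
Total: 70111.9 km

Leg 1: φ1=-0.5571737, φ2=0.5938134, Δφ=1.1509870, Δλ=-4.0857844 rad; a=sin²(Δφ/2)+cosφ1·cosφ2·sin²(Δλ/2)=0.8541886227; c=2·atan2(√a, √(1-a))=2.357992816; dist=6371·c=15022.772 ≈ 15022.8 km; running total=15022.8 km
Leg 1 bearing: y=sinΔλ·cosφ2=0.67135780, x=cosφ1·sinφ2-sinφ1·cosφ2·cosΔλ=0.21789994; θ=atan2(y, x)=72.0183° ≈ 72.0°
Leg 2: φ1=0.5938134, φ2=1.0448344, Δφ=0.4510210, Δλ=2.2520926 rad; a=sin²(Δφ/2)+cosφ1·cosφ2·sin²(Δλ/2)=0.3890800017; c=2·atan2(√a, √(1-a))=1.347095245; dist=6371·c=8582.344 ≈ 8582.3 km; running total=23605.1 km
Leg 2 bearing: y=sinΔλ·cosφ2=0.38996710, x=cosφ1·sinφ2-sinφ1·cosφ2·cosΔλ=0.89370727; θ=atan2(y, x)=23.5739° ≈ 23.6°
Leg 3: φ1=1.0448344, φ2=-0.1079539, Δφ=-1.1527882, Δλ=1.6760362 rad; a=sin²(Δφ/2)+cosφ1·cosφ2·sin²(Δλ/2)=0.5728062037; c=2·atan2(√a, √(1-a))=1.716928276; dist=6371·c=10938.550 ≈ 10938.6 km; running total=34543.7 km
Leg 3 bearing: y=sinΔλ·cosφ2=0.98867824, x=cosφ1·sinφ2-sinφ1·cosφ2·cosΔλ=0.03622652; θ=atan2(y, x)=87.9015° ≈ 87.9°
Leg 4: φ1=-0.1079539, φ2=0.6929551, Δφ=0.8009089, Δλ=-3.6969843 rad; a=sin²(Δφ/2)+cosφ1·cosφ2·sin²(Δλ/2)=0.8593724551; c=2·atan2(√a, √(1-a))=2.372791784; dist=6371·c=15117.056 ≈ 15117.1 km; running total=49660.8 km
Leg 4 bearing: y=sinΔλ·cosφ2=0.40566606, x=cosφ1·sinφ2-sinφ1·cosφ2·cosΔλ=0.56465990; θ=atan2(y, x)=35.6944° ≈ 35.7°
Leg 5: φ1=0.6929551, φ2=0.4390655, Δφ=-0.2538896, Δλ=2.7973910 rad; a=sin²(Δφ/2)+cosφ1·cosφ2·sin²(Δλ/2)=0.6919925249; c=2·atan2(√a, √(1-a))=1.964904681; dist=6371·c=12518.408 ≈ 12518.4 km; running total=62179.2 km
Leg 5 bearing: y=sinΔλ·cosφ2=0.30543832, x=cosφ1·sinφ2-sinφ1·cosφ2·cosΔλ=0.87135694; θ=atan2(y, x)=19.3172° ≈ 19.3°
Leg 6: φ1=0.4390655, φ2=0.6231576, Δφ=0.1840921, Δλ=1.4728694 rad; a=sin²(Δφ/2)+cosφ1·cosφ2·sin²(Δλ/2)=0.3400256772; c=2·atan2(√a, √(1-a))=1.245121044; dist=6371·c=7932.666 ≈ 7932.7 km; running total=70111.9 km
Leg 6 bearing: y=sinΔλ·cosφ2=0.80814924, x=cosφ1·sinφ2-sinφ1·cosφ2·cosΔλ=0.49449739; θ=atan2(y, x)=58.5380° ≈ 58.5°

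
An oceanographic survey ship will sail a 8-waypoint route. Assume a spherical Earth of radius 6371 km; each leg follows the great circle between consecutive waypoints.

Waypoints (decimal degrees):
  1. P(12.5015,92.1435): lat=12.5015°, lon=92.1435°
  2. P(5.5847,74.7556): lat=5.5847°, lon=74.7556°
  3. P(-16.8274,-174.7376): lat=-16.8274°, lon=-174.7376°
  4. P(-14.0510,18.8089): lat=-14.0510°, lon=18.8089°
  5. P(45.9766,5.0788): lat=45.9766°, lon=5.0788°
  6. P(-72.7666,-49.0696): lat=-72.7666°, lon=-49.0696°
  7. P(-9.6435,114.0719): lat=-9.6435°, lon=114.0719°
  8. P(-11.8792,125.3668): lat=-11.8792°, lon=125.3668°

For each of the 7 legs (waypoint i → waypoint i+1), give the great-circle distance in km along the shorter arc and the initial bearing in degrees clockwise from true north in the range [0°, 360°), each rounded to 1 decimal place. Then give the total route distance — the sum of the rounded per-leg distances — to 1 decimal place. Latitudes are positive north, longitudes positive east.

Leg 1: φ1=0.2181923, φ2=0.0974714, Δφ=-0.1207209, Δλ=-0.3034761 rad; a=sin²(Δφ/2)+cosφ1·cosφ2·sin²(Δλ/2)=0.0258396288; c=2·atan2(√a, √(1-a))=0.322895092; dist=6371·c=2057.165 ≈ 2057.2 km; running total=2057.2 km
Leg 1 bearing: y=sinΔλ·cosφ2=-0.29742080, x=cosφ1·sinφ2-sinφ1·cosφ2·cosΔλ=-0.11058317; θ=atan2(y, x)=-110.3955° <0 so +360° → 249.6045° ≈ 249.6°
Leg 2: φ1=0.0974714, φ2=-0.2936935, Δφ=-0.3911649, Δλ=-4.3544778 rad; a=sin²(Δφ/2)+cosφ1·cosφ2·sin²(Δλ/2)=0.6809494979; c=2·atan2(√a, √(1-a))=1.941100491; dist=6371·c=12366.751 ≈ 12366.8 km; running total=14424.0 km
Leg 2 bearing: y=sinΔλ·cosφ2=0.89652519, x=cosφ1·sinφ2-sinφ1·cosφ2·cosΔλ=-0.25548327; θ=atan2(y, x)=105.9060° ≈ 105.9°
Leg 3: φ1=-0.2936935, φ2=-0.2452362, Δφ=0.0484573, Δλ=3.3780237 rad; a=sin²(Δφ/2)+cosφ1·cosφ2·sin²(Δλ/2)=0.9162132646; c=2·atan2(√a, √(1-a))=2.554268662; dist=6371·c=16273.246 ≈ 16273.2 km; running total=30697.2 km
Leg 3 bearing: y=sinΔλ·cosφ2=-0.22722615, x=cosφ1·sinφ2-sinφ1·cosφ2·cosΔλ=-0.50540514; θ=atan2(y, x)=-155.7917° <0 so +360° → 204.2083° ≈ 204.2°
Leg 4: φ1=-0.2452362, φ2=0.8024430, Δφ=1.0476793, Δλ=-0.2396355 rad; a=sin²(Δφ/2)+cosφ1·cosφ2·sin²(Δλ/2)=0.2598408113; c=2·atan2(√a, √(1-a))=1.069778659; dist=6371·c=6815.560 ≈ 6815.6 km; running total=37512.8 km
Leg 4 bearing: y=sinΔλ·cosφ2=-0.16494585, x=cosφ1·sinφ2-sinφ1·cosφ2·cosΔλ=0.86144479; θ=atan2(y, x)=-10.8396° <0 so +360° → 349.1604° ≈ 349.2°
Leg 5: φ1=0.8024430, φ2=-1.2700168, Δφ=-2.0724598, Δλ=-0.9450679 rad; a=sin²(Δφ/2)+cosφ1·cosφ2·sin²(Δλ/2)=0.7830936963; c=2·atan2(√a, √(1-a))=2.172669396; dist=6371·c=13842.077 ≈ 13842.1 km; running total=51354.9 km
Leg 5 bearing: y=sinΔλ·cosφ2=-0.24013354, x=cosφ1·sinφ2-sinφ1·cosφ2·cosΔλ=-0.78852249; θ=atan2(y, x)=-163.0626° <0 so +360° → 196.9374° ≈ 196.9°
Leg 6: φ1=-1.2700168, φ2=-0.1683108, Δφ=1.1017059, Δλ=2.8473563 rad; a=sin²(Δφ/2)+cosφ1·cosφ2·sin²(Δλ/2)=0.5597646330; c=2·atan2(√a, √(1-a))=1.690612062; dist=6371·c=10770.889 ≈ 10770.9 km; running total=62125.8 km
Leg 6 bearing: y=sinΔλ·cosφ2=0.28591101, x=cosφ1·sinφ2-sinφ1·cosφ2·cosΔλ=-0.95077213; θ=atan2(y, x)=163.2632° ≈ 163.3°
Leg 7: φ1=-0.1683108, φ2=-0.2073312, Δφ=-0.0390203, Δλ=0.1971332 rad; a=sin²(Δφ/2)+cosφ1·cosφ2·sin²(Δλ/2)=0.0097232445; c=2·atan2(√a, √(1-a))=0.197534025; dist=6371·c=1258.489 ≈ 1258.5 km; running total=63384.3 km
Leg 7 bearing: y=sinΔλ·cosφ2=0.19166430, x=cosφ1·sinφ2-sinφ1·cosφ2·cosΔλ=-0.04218540; θ=atan2(y, x)=102.4129° ≈ 102.4°

Leg 1: dist=2057.2 km, bearing=249.6°
Leg 2: dist=12366.8 km, bearing=105.9°
Leg 3: dist=16273.2 km, bearing=204.2°
Leg 4: dist=6815.6 km, bearing=349.2°
Leg 5: dist=13842.1 km, bearing=196.9°
Leg 6: dist=10770.9 km, bearing=163.3°
Leg 7: dist=1258.5 km, bearing=102.4°
Total: 63384.3 km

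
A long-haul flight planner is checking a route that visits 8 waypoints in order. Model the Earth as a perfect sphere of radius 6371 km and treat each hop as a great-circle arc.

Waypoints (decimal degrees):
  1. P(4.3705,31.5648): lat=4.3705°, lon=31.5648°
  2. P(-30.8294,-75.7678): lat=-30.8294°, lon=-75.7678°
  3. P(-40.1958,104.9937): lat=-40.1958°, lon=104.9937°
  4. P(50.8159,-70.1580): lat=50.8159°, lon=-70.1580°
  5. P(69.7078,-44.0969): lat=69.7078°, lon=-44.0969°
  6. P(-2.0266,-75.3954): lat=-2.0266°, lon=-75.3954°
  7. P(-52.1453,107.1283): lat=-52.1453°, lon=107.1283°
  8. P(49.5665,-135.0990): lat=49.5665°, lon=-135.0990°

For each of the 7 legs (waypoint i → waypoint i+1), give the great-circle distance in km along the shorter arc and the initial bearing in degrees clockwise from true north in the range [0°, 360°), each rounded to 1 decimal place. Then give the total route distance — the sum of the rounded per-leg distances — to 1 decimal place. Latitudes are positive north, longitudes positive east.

Leg 1: dist=11909.6 km, bearing=239.1°
Leg 2: dist=12117.1 km, bearing=180.6°
Leg 3: dist=18775.9 km, bearing=344.0°
Leg 4: dist=2502.3 km, bearing=23.5°
Leg 5: dist=8312.1 km, bearing=212.6°
Leg 6: dist=13986.8 km, bearing=181.9°
Leg 7: dist=15773.5 km, bearing=68.3°
Total: 83377.3 km

Leg 1: φ1=0.0762796, φ2=-0.5380745, Δφ=-0.6143542, Δλ=-1.8733073 rad; a=sin²(Δφ/2)+cosφ1·cosφ2·sin²(Δλ/2)=0.6470658053; c=2·atan2(√a, √(1-a))=1.869343138; dist=6371·c=11909.585 ≈ 11909.6 km; running total=11909.6 km
Leg 1 bearing: y=sinΔλ·cosφ2=-0.81970485, x=cosφ1·sinφ2-sinφ1·cosφ2·cosΔλ=-0.49149828; θ=atan2(y, x)=-120.9471° <0 so +360° → 239.0529° ≈ 239.1°
Leg 2: φ1=-0.5380745, φ2=-0.7015491, Δφ=-0.1634745, Δλ=3.1548833 rad; a=sin²(Δφ/2)+cosφ1·cosφ2·sin²(Δλ/2)=0.6625471662; c=2·atan2(√a, √(1-a))=1.901907804; dist=6371·c=12117.055 ≈ 12117.1 km; running total=24026.7 km
Leg 2 bearing: y=sinΔλ·cosφ2=-0.01015170, x=cosφ1·sinφ2-sinφ1·cosφ2·cosΔλ=-0.94562710; θ=atan2(y, x)=-179.3849° <0 so +360° → 180.6151° ≈ 180.6°
Leg 3: φ1=-0.7015491, φ2=0.8869048, Δφ=1.5884538, Δλ=-3.0569739 rad; a=sin²(Δφ/2)+cosφ1·cosφ2·sin²(Δλ/2)=0.9905719858; c=2·atan2(√a, √(1-a))=2.947090281; dist=6371·c=18775.912 ≈ 18775.9 km; running total=42802.6 km
Leg 3 bearing: y=sinΔλ·cosφ2=-0.05339958, x=cosφ1·sinφ2-sinφ1·cosφ2·cosΔλ=0.18575519; θ=atan2(y, x)=-16.0385° <0 so +360° → 343.9615° ≈ 344.0°
Leg 4: φ1=0.8869048, φ2=1.2166306, Δφ=0.3297259, Δλ=0.4548520 rad; a=sin²(Δφ/2)+cosφ1·cosφ2·sin²(Δλ/2)=0.0380737349; c=2·atan2(√a, √(1-a))=0.392769636; dist=6371·c=2502.335 ≈ 2502.3 km; running total=45304.9 km
Leg 4 bearing: y=sinΔλ·cosφ2=0.15236293, x=cosφ1·sinφ2-sinφ1·cosφ2·cosΔλ=0.35111542; θ=atan2(y, x)=23.4579° ≈ 23.5°
Leg 5: φ1=1.2166306, φ2=-0.0353708, Δφ=-1.2520015, Δλ=-0.5462619 rad; a=sin²(Δφ/2)+cosφ1·cosφ2·sin²(Δλ/2)=0.3685080908; c=2·atan2(√a, √(1-a))=1.304682741; dist=6371·c=8312.134 ≈ 8312.1 km; running total=53617.0 km
Leg 5 bearing: y=sinΔλ·cosφ2=-0.51917181, x=cosφ1·sinφ2-sinφ1·cosφ2·cosΔλ=-0.81320363; θ=atan2(y, x)=-147.4447° <0 so +360° → 212.5553° ≈ 212.6°
Leg 6: φ1=-0.0353708, φ2=-0.9101072, Δφ=-0.8747363, Δλ=3.1856395 rad; a=sin²(Δφ/2)+cosφ1·cosφ2·sin²(Δλ/2)=0.7923802795; c=2·atan2(√a, √(1-a))=2.195381186; dist=6371·c=13986.774 ≈ 13986.8 km; running total=67603.8 km
Leg 6 bearing: y=sinΔλ·cosφ2=-0.02702112, x=cosφ1·sinφ2-sinφ1·cosφ2·cosΔλ=-0.81075579; θ=atan2(y, x)=-178.0911° <0 so +360° → 181.9089° ≈ 181.9°
Leg 7: φ1=-0.9101072, φ2=0.8650986, Δφ=1.7752058, Δλ=-4.2276639 rad; a=sin²(Δφ/2)+cosφ1·cosφ2·sin²(Δλ/2)=0.8932209229; c=2·atan2(√a, √(1-a))=2.475823349; dist=6371·c=15773.471 ≈ 15773.5 km; running total=83377.3 km
Leg 7 bearing: y=sinΔλ·cosφ2=0.57385236, x=cosφ1·sinφ2-sinφ1·cosφ2·cosΔλ=0.22847907; θ=atan2(y, x)=68.2900° ≈ 68.3°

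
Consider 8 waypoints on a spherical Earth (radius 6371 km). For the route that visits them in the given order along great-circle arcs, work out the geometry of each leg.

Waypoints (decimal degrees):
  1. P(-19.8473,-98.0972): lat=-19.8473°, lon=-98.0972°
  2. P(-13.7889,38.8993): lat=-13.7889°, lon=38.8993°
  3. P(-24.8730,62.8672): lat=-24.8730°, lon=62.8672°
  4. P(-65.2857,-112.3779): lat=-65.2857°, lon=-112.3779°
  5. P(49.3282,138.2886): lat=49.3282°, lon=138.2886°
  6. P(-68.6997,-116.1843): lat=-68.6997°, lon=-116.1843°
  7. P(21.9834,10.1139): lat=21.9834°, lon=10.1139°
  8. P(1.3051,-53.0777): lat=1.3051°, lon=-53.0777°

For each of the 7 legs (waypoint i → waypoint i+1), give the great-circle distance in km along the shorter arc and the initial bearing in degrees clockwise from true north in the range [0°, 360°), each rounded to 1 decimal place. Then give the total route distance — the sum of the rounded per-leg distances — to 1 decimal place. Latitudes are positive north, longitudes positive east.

Leg 1: dist=14005.4 km, bearing=125.1°
Leg 2: dist=2793.9 km, bearing=119.8°
Leg 3: dist=9981.6 km, bearing=182.0°
Leg 4: dist=15699.3 km, bearing=281.1°
Leg 5: dist=15606.8 km, bearing=146.7°
Leg 6: dist=13703.9 km, bearing=116.7°
Leg 7: dist=7199.4 km, bearing=260.6°
Total: 78990.3 km

Leg 1: φ1=-0.3464007, φ2=-0.2406617, Δφ=0.1057390, Δλ=2.3910400 rad; a=sin²(Δφ/2)+cosφ1·cosφ2·sin²(Δλ/2)=0.7935634144; c=2·atan2(√a, √(1-a))=2.198301242; dist=6371·c=14005.377 ≈ 14005.4 km; running total=14005.4 km
Leg 1 bearing: y=sinΔλ·cosφ2=0.66238688, x=cosφ1·sinφ2-sinφ1·cosφ2·cosΔλ=-0.46532323; θ=atan2(y, x)=125.0878° ≈ 125.1°
Leg 2: φ1=-0.2406617, φ2=-0.4341157, Δφ=-0.1934540, Δλ=0.4183188 rad; a=sin²(Δφ/2)+cosφ1·cosφ2·sin²(Δλ/2)=0.0473140242; c=2·atan2(√a, √(1-a))=0.438541457; dist=6371·c=2793.948 ≈ 2793.9 km; running total=16799.3 km
Leg 2 bearing: y=sinΔλ·cosφ2=0.36854430, x=cosφ1·sinφ2-sinφ1·cosφ2·cosΔλ=-0.21089507; θ=atan2(y, x)=119.7798° ≈ 119.8°
Leg 3: φ1=-0.4341157, φ2=-1.1394504, Δφ=-0.7053347, Δλ=-3.0586040 rad; a=sin²(Δφ/2)+cosφ1·cosφ2·sin²(Δλ/2)=0.4979623655; c=2·atan2(√a, √(1-a))=1.566721046; dist=6371·c=9981.580 ≈ 9981.6 km; running total=26780.9 km
Leg 3 bearing: y=sinΔλ·cosφ2=-0.03465723, x=cosφ1·sinφ2-sinφ1·cosφ2·cosΔλ=-0.99939095; θ=atan2(y, x)=-178.0139° <0 so +360° → 181.9861° ≈ 182.0°
Leg 4: φ1=-1.1394504, φ2=0.8609395, Δφ=2.0003899, Δλ=4.3749557 rad; a=sin²(Δφ/2)+cosφ1·cosφ2·sin²(Δλ/2)=0.8895966415; c=2·atan2(√a, √(1-a))=2.464174039; dist=6371·c=15699.253 ≈ 15699.3 km; running total=42480.2 km
Leg 4 bearing: y=sinΔλ·cosφ2=-0.61497280, x=cosφ1·sinφ2-sinφ1·cosφ2·cosΔλ=0.12110443; θ=atan2(y, x)=-78.8595° <0 so +360° → 281.1405° ≈ 281.1°
Leg 5: φ1=0.8609395, φ2=-1.1990360, Δφ=-2.0599755, Δλ=-4.4413900 rad; a=sin²(Δφ/2)+cosφ1·cosφ2·sin²(Δλ/2)=0.8850096812; c=2·atan2(√a, √(1-a))=2.449667825; dist=6371·c=15606.834 ≈ 15606.8 km; running total=58087.0 km
Leg 5 bearing: y=sinΔλ·cosφ2=0.34999869, x=cosφ1·sinφ2-sinφ1·cosφ2·cosΔλ=-0.53345206; θ=atan2(y, x)=146.7311° ≈ 146.7°
Leg 6: φ1=-1.1990360, φ2=0.3836827, Δφ=1.5827187, Δλ=2.2043194 rad; a=sin²(Δφ/2)+cosφ1·cosφ2·sin²(Δλ/2)=0.7740872958; c=2·atan2(√a, √(1-a))=2.150976447; dist=6371·c=13703.871 ≈ 13703.9 km; running total=71790.9 km
Leg 6 bearing: y=sinΔλ·cosφ2=0.74734838, x=cosφ1·sinφ2-sinφ1·cosφ2·cosΔλ=-0.37546641; θ=atan2(y, x)=116.6749° ≈ 116.7°
Leg 7: φ1=0.3836827, φ2=0.0227783, Δφ=-0.3609044, Δλ=-1.1029015 rad; a=sin²(Δφ/2)+cosφ1·cosφ2·sin²(Δλ/2)=0.2866829075; c=2·atan2(√a, √(1-a))=1.130028331; dist=6371·c=7199.410 ≈ 7199.4 km; running total=78990.3 km
Leg 7 bearing: y=sinΔλ·cosφ2=-0.89228817, x=cosφ1·sinφ2-sinφ1·cosφ2·cosΔλ=-0.14766545; θ=atan2(y, x)=-99.3968° <0 so +360° → 260.6032° ≈ 260.6°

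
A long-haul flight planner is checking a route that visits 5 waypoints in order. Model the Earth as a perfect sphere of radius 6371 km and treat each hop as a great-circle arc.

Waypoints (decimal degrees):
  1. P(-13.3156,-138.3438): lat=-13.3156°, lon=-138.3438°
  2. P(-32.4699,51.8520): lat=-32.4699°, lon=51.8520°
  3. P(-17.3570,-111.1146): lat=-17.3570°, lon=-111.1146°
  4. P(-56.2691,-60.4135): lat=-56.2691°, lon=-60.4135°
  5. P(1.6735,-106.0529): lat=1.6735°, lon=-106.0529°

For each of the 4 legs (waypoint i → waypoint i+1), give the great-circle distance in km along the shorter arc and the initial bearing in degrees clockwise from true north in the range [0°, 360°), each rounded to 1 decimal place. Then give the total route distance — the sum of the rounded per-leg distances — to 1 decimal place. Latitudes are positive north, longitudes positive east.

Leg 1: dist=14809.7 km, bearing=191.8°
Leg 2: dist=14185.5 km, bearing=200.7°
Leg 3: dist=6035.9 km, bearing=148.0°
Leg 4: dist=7635.4 km, bearing=309.9°
Total: 42666.5 km

Leg 1: φ1=-0.2324011, φ2=-0.5667067, Δφ=-0.3343056, Δλ=3.3195429 rad; a=sin²(Δφ/2)+cosφ1·cosφ2·sin²(Δλ/2)=0.8421909399; c=2·atan2(√a, √(1-a))=2.324551930; dist=6371·c=14809.720 ≈ 14809.7 km; running total=14809.7 km
Leg 1 bearing: y=sinΔλ·cosφ2=-0.14934085, x=cosφ1·sinφ2-sinφ1·cosφ2·cosΔλ=-0.71366571; θ=atan2(y, x)=-168.1809° <0 so +360° → 191.8191° ≈ 191.8°
Leg 2: φ1=-0.5667067, φ2=-0.3029368, Δφ=0.2637699, Δλ=-2.8443037 rad; a=sin²(Δφ/2)+cosφ1·cosφ2·sin²(Δλ/2)=0.8048878829; c=2·atan2(√a, √(1-a))=2.226573968; dist=6371·c=14185.503 ≈ 14185.5 km; running total=28995.2 km
Leg 2 bearing: y=sinΔλ·cosφ2=-0.27959045, x=cosφ1·sinφ2-sinφ1·cosφ2·cosΔλ=-0.74162167; θ=atan2(y, x)=-159.3436° <0 so +360° → 200.6564° ≈ 200.7°
Leg 3: φ1=-0.3029368, φ2=-0.9820811, Δφ=-0.6791443, Δλ=0.8849011 rad; a=sin²(Δφ/2)+cosφ1·cosφ2·sin²(Δλ/2)=0.2081041182; c=2·atan2(√a, √(1-a))=0.947405220; dist=6371·c=6035.919 ≈ 6035.9 km; running total=35031.1 km
Leg 3 bearing: y=sinΔλ·cosφ2=0.42971482, x=cosφ1·sinφ2-sinφ1·cosφ2·cosΔλ=-0.68886308; θ=atan2(y, x)=148.0440° ≈ 148.0°
Leg 4: φ1=-0.9820811, φ2=0.0292081, Δφ=1.0112891, Δλ=-0.7965578 rad; a=sin²(Δφ/2)+cosφ1·cosφ2·sin²(Δλ/2)=0.3181039642; c=2·atan2(√a, √(1-a))=1.198460636; dist=6371·c=7635.393 ≈ 7635.4 km; running total=42666.5 km
Leg 4 bearing: y=sinΔλ·cosφ2=-0.71464869, x=cosφ1·sinφ2-sinφ1·cosφ2·cosΔλ=0.59743834; θ=atan2(y, x)=-50.1048° <0 so +360° → 309.8952° ≈ 309.9°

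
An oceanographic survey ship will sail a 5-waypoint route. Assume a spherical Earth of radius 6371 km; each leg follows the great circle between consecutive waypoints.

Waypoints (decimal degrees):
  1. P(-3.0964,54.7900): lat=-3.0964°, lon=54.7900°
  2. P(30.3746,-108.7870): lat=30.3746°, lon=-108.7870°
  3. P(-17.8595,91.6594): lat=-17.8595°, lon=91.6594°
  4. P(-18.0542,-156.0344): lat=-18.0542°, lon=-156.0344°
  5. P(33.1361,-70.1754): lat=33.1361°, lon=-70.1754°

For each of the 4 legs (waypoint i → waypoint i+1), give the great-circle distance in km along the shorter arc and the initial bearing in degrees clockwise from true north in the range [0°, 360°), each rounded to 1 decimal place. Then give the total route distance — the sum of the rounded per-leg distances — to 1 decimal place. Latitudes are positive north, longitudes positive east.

Leg 1: φ1=-0.0540424, φ2=0.5301368, Δφ=0.5841792, Δλ=-2.8549572 rad; a=sin²(Δφ/2)+cosφ1·cosφ2·sin²(Δλ/2)=0.9268219196; c=2·atan2(√a, √(1-a))=2.593737875; dist=6371·c=16524.704 ≈ 16524.7 km; running total=16524.7 km
Leg 1 bearing: y=sinΔλ·cosφ2=-0.24391890, x=cosφ1·sinφ2-sinφ1·cosφ2·cosΔλ=0.46021274; θ=atan2(y, x)=-27.9242° <0 so +360° → 332.0758° ≈ 332.1°
Leg 2: φ1=0.5301368, φ2=-0.3117071, Δφ=-0.8418439, Δλ=3.4984497 rad; a=sin²(Δφ/2)+cosφ1·cosφ2·sin²(Δλ/2)=0.9622525585; c=2·atan2(√a, √(1-a))=2.750531542; dist=6371·c=17523.636 ≈ 17523.6 km; running total=34048.3 km
Leg 2 bearing: y=sinΔλ·cosφ2=-0.33249721, x=cosφ1·sinφ2-sinφ1·cosφ2·cosΔλ=0.18637568; θ=atan2(y, x)=-60.7279° <0 so +360° → 299.2721° ≈ 299.3°
Leg 3: φ1=-0.3117071, φ2=-0.3151052, Δφ=-0.0033982, Δλ=-4.3230723 rad; a=sin²(Δφ/2)+cosφ1·cosφ2·sin²(Δλ/2)=0.6242161071; c=2·atan2(√a, √(1-a))=1.821857717; dist=6371·c=11607.056 ≈ 11607.1 km; running total=45655.4 km
Leg 3 bearing: y=sinΔλ·cosφ2=0.87961684, x=cosφ1·sinφ2-sinφ1·cosφ2·cosΔλ=-0.40565460; θ=atan2(y, x)=114.7578° ≈ 114.8°
Leg 4: φ1=-0.3151052, φ2=0.5783340, Δφ=0.8934393, Δλ=1.4985222 rad; a=sin²(Δφ/2)+cosφ1·cosφ2·sin²(Δλ/2)=0.5559594879; c=2·atan2(√a, √(1-a))=1.682950276; dist=6371·c=10722.076 ≈ 10722.1 km; running total=56377.5 km
Leg 4 bearing: y=sinΔλ·cosφ2=0.83518839, x=cosφ1·sinφ2-sinφ1·cosφ2·cosΔλ=0.53845566; θ=atan2(y, x)=57.1897° ≈ 57.2°

Leg 1: dist=16524.7 km, bearing=332.1°
Leg 2: dist=17523.6 km, bearing=299.3°
Leg 3: dist=11607.1 km, bearing=114.8°
Leg 4: dist=10722.1 km, bearing=57.2°
Total: 56377.5 km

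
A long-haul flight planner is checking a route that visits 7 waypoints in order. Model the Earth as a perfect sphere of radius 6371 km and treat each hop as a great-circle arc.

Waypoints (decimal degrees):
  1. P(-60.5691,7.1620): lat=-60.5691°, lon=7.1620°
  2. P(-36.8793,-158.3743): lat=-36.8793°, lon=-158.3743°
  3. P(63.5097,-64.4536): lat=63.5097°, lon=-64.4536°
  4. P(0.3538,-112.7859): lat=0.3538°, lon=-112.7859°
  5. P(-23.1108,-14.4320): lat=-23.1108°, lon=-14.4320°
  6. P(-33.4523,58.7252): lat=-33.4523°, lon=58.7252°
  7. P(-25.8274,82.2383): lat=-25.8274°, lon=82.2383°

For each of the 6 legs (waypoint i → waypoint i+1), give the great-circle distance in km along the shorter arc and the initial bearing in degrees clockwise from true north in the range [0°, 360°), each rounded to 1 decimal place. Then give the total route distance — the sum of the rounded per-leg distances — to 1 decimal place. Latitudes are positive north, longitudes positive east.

Leg 1: dist=9099.2 km, bearing=191.6°
Leg 2: dist=13806.1 km, bearing=32.5°
Leg 3: dist=8052.6 km, bearing=231.6°
Leg 4: dist=10877.0 km, bearing=113.3°
Leg 5: dist=7114.0 km, bearing=117.3°
Leg 6: dist=2418.6 km, bearing=75.7°
Total: 51367.5 km

Leg 1: φ1=-1.0571302, φ2=-0.6436652, Δφ=0.4134650, Δλ=-2.8891535 rad; a=sin²(Δφ/2)+cosφ1·cosφ2·sin²(Δλ/2)=0.4289547174; c=2·atan2(√a, √(1-a))=1.428223236; dist=6371·c=9099.210 ≈ 9099.2 km; running total=9099.2 km
Leg 1 bearing: y=sinΔλ·cosφ2=-0.19978867, x=cosφ1·sinφ2-sinφ1·cosφ2·cosΔλ=-0.96948170; θ=atan2(y, x)=-168.3556° <0 so +360° → 191.6444° ≈ 191.6°
Leg 2: φ1=-0.6436652, φ2=1.1084534, Δφ=1.7521186, Δλ=1.6392255 rad; a=sin²(Δφ/2)+cosφ1·cosφ2·sin²(Δλ/2)=0.7807597075; c=2·atan2(√a, √(1-a))=2.167017217; dist=6371·c=13806.067 ≈ 13806.1 km; running total=22905.3 km
Leg 2 bearing: y=sinΔλ·cosφ2=0.44500239, x=cosφ1·sinφ2-sinφ1·cosφ2·cosΔλ=0.69761653; θ=atan2(y, x)=32.5334° ≈ 32.5°
Leg 3: φ1=1.1084534, φ2=0.0061750, Δφ=-1.1022784, Δλ=-0.8435578 rad; a=sin²(Δφ/2)+cosφ1·cosφ2·sin²(Δλ/2)=0.3489716407; c=2·atan2(√a, √(1-a))=1.263946913; dist=6371·c=8052.606 ≈ 8052.6 km; running total=30957.9 km
Leg 3 bearing: y=sinΔλ·cosφ2=-0.74699884, x=cosφ1·sinφ2-sinφ1·cosφ2·cosΔλ=-0.59224528; θ=atan2(y, x)=-128.4085° <0 so +360° → 231.5915° ≈ 231.6°
Leg 4: φ1=0.0061750, φ2=-0.4033596, Δφ=-0.4095345, Δλ=1.7165994 rad; a=sin²(Δφ/2)+cosφ1·cosφ2·sin²(Δλ/2)=0.5680242766; c=2·atan2(√a, √(1-a))=1.707268106; dist=6371·c=10877.005 ≈ 10877.0 km; running total=41834.9 km
Leg 4 bearing: y=sinΔλ·cosφ2=0.90998859, x=cosφ1·sinφ2-sinφ1·cosφ2·cosΔλ=-0.39167787; θ=atan2(y, x)=113.2880° ≈ 113.3°
Leg 5: φ1=-0.4033596, φ2=-0.5838528, Δφ=-0.1804932, Δλ=1.2768340 rad; a=sin²(Δφ/2)+cosφ1·cosφ2·sin²(Δλ/2)=0.2806418093; c=2·atan2(√a, √(1-a))=1.116626577; dist=6371·c=7114.028 ≈ 7114.0 km; running total=48948.9 km
Leg 5 bearing: y=sinΔλ·cosφ2=0.79855440, x=cosφ1·sinφ2-sinφ1·cosφ2·cosΔλ=-0.41211503; θ=atan2(y, x)=117.2972° ≈ 117.3°
Leg 6: φ1=-0.5838528, φ2=-0.4507732, Δφ=0.1330796, Δλ=0.4103810 rad; a=sin²(Δφ/2)+cosφ1·cosφ2·sin²(Δλ/2)=0.0355993145; c=2·atan2(√a, √(1-a))=0.379631191; dist=6371·c=2418.630 ≈ 2418.6 km; running total=51367.5 km
Leg 6 bearing: y=sinΔλ·cosφ2=0.35910696, x=cosφ1·sinφ2-sinφ1·cosφ2·cosΔλ=0.09148883; θ=atan2(y, x)=75.7069° ≈ 75.7°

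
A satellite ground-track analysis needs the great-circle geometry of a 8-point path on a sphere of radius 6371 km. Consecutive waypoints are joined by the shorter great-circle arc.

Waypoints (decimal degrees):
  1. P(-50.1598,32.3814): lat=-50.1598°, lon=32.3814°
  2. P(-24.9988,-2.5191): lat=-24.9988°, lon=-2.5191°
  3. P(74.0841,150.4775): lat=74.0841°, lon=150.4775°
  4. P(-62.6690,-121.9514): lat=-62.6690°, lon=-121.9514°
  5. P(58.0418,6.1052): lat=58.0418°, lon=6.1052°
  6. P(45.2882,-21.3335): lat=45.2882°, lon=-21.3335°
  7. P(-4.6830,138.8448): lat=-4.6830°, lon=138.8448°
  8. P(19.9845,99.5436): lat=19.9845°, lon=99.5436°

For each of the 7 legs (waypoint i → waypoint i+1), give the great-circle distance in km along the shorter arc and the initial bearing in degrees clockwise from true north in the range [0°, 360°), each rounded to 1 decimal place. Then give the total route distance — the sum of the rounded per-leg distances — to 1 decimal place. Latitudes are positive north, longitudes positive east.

Leg 1: φ1=-0.8754537, φ2=-0.4363114, Δφ=0.4391423, Δλ=-0.6091286 rad; a=sin²(Δφ/2)+cosφ1·cosφ2·sin²(Δλ/2)=0.0996557695; c=2·atan2(√a, √(1-a))=0.642352794; dist=6371·c=4092.430 ≈ 4092.4 km; running total=4092.4 km
Leg 1 bearing: y=sinΔλ·cosφ2=-0.51855181, x=cosφ1·sinφ2-sinφ1·cosφ2·cosΔλ=0.30000335; θ=atan2(y, x)=-59.9489° <0 so +360° → 300.0511° ≈ 300.1°
Leg 2: φ1=-0.4363114, φ2=1.2930115, Δφ=1.7293228, Δλ=2.6702944 rad; a=sin²(Δφ/2)+cosφ1·cosφ2·sin²(Δλ/2)=0.8139196267; c=2·atan2(√a, √(1-a))=2.249570334; dist=6371·c=14332.013 ≈ 14332.0 km; running total=18424.4 km
Leg 2 bearing: y=sinΔλ·cosφ2=0.12451054, x=cosφ1·sinφ2-sinφ1·cosφ2·cosΔλ=0.76831959; θ=atan2(y, x)=9.2051° ≈ 9.2°
Leg 3: φ1=1.2930115, φ2=-1.0937804, Δφ=-2.3867919, Δλ=-4.7547813 rad; a=sin²(Δφ/2)+cosφ1·cosφ2·sin²(Δλ/2)=0.9244888596; c=2·atan2(√a, √(1-a))=2.584844036; dist=6371·c=16468.041 ≈ 16468.0 km; running total=34892.4 km
Leg 3 bearing: y=sinΔλ·cosφ2=0.45871778, x=cosφ1·sinφ2-sinφ1·cosφ2·cosΔλ=-0.26232580; θ=atan2(y, x)=119.7638° ≈ 119.8°
Leg 4: φ1=-1.0937804, φ2=1.0130205, Δφ=2.1068009, Δλ=2.2350093 rad; a=sin²(Δφ/2)+cosφ1·cosφ2·sin²(Δλ/2)=0.9517643362; c=2·atan2(√a, √(1-a))=2.698730074; dist=6371·c=17193.609 ≈ 17193.6 km; running total=52086.0 km
Leg 4 bearing: y=sinΔλ·cosφ2=0.41677232, x=cosφ1·sinφ2-sinφ1·cosφ2·cosΔλ=0.09968337; θ=atan2(y, x)=76.5487° ≈ 76.5°
Leg 5: φ1=1.0130205, φ2=0.7904282, Δφ=-0.2225923, Δλ=-0.4788957 rad; a=sin²(Δφ/2)+cosφ1·cosφ2·sin²(Δλ/2)=0.0332815988; c=2·atan2(√a, √(1-a))=0.366919706; dist=6371·c=2337.645 ≈ 2337.6 km; running total=54423.6 km
Leg 5 bearing: y=sinΔλ·cosφ2=-0.32419127, x=cosφ1·sinφ2-sinφ1·cosφ2·cosΔλ=-0.15360910; θ=atan2(y, x)=-115.3526° <0 so +360° → 244.6474° ≈ 244.6°
Leg 6: φ1=0.7904282, φ2=-0.0817338, Δφ=-0.8721620, Δλ=2.7956387 rad; a=sin²(Δφ/2)+cosφ1·cosφ2·sin²(Δλ/2)=0.8588341403; c=2·atan2(√a, √(1-a))=2.371244524; dist=6371·c=15107.199 ≈ 15107.2 km; running total=69530.8 km
Leg 6 bearing: y=sinΔλ·cosφ2=0.33796223, x=cosφ1·sinφ2-sinφ1·cosφ2·cosΔλ=0.60887911; θ=atan2(y, x)=29.0327° ≈ 29.0°
Leg 7: φ1=-0.0817338, φ2=0.3487953, Δφ=0.4305291, Δλ=-0.6859353 rad; a=sin²(Δφ/2)+cosφ1·cosφ2·sin²(Δλ/2)=0.1515497164; c=2·atan2(√a, √(1-a))=0.799729725; dist=6371·c=5095.078 ≈ 5095.1 km; running total=74625.9 km
Leg 7 bearing: y=sinΔλ·cosφ2=-0.59525715, x=cosφ1·sinφ2-sinφ1·cosφ2·cosΔλ=0.39999816; θ=atan2(y, x)=-56.0999° <0 so +360° → 303.9001° ≈ 303.9°

Leg 1: dist=4092.4 km, bearing=300.1°
Leg 2: dist=14332.0 km, bearing=9.2°
Leg 3: dist=16468.0 km, bearing=119.8°
Leg 4: dist=17193.6 km, bearing=76.5°
Leg 5: dist=2337.6 km, bearing=244.6°
Leg 6: dist=15107.2 km, bearing=29.0°
Leg 7: dist=5095.1 km, bearing=303.9°
Total: 74625.9 km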